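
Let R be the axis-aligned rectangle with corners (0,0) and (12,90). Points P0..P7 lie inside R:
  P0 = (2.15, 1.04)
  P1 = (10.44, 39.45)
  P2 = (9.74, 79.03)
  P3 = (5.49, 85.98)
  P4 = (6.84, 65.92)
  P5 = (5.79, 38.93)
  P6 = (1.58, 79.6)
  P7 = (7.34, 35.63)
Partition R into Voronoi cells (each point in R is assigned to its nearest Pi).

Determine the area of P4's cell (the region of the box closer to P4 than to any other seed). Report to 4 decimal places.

1. box [0,12]×[0,90]: [(0, 0) (12, 0) (12, 90) (0, 90)]
2. ⊥bis P4·P0 via (4.495,33.48): [(0, 33.8049) (12, 32.9375) (12, 90) (0, 90)]  |A|=679.5455
3. ⊥bis P4·P1 via (8.64,52.685): [(0, 51.5099) (12, 53.142) (12, 90) (0, 90)]  |A|=452.0886
4. ⊥bis P4·P2 via (8.29,72.475): [(0, 74.3088) (0, 51.5099) (12, 53.142) (12, 71.6543)]  |A|=247.8673
5. ⊥bis P4·P3 via (6.165,75.95): [(0, 74.3088) (0, 51.5099) (12, 53.142) (12, 71.6543)]  |A|=247.8673
6. ⊥bis P4·P5 via (6.315,52.425): [(0, 74.3088) (0, 52.6707) (6.6364, 52.4125) (12, 53.142) (12, 71.6543)]  |A|=244.0158
7. ⊥bis P4·P6 via (4.21,72.76): [(5.2295, 73.152) (0, 71.1412) (0, 52.6707) (6.6364, 52.4125) (12, 53.142) (12, 71.6543)]  |A|=235.7334
8. ⊥bis P4·P7 via (7.09,50.775): [(5.2295, 73.152) (0, 71.1412) (0, 52.6707) (6.6364, 52.4125) (12, 53.142) (12, 71.6543)]  |A|=235.7334
9. canonical 6-gon: [(5.2295, 73.152) (0, 71.1412) (0, 52.6707) (6.6364, 52.4125) (12, 53.142) (12, 71.6543)]
10. shoelace: 235.7334

Area of P4's cell: 235.7334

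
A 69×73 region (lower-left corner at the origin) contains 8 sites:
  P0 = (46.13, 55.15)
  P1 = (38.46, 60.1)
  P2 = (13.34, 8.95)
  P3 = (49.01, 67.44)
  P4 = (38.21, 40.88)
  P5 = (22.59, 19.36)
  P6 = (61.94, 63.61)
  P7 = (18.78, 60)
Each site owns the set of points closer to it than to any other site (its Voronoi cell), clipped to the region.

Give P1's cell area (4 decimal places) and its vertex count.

Area of P1's cell: 284.4475 (5 vertices)

1. box [0,69]×[0,73]: [(0, 0) (69, 0) (69, 73) (0, 73)]
2. ⊥bis P1·P0 via (42.295,57.625): [(0, 0) (5.1055, 0) (52.2176, 73) (0, 73)]  |A|=2092.2914
3. ⊥bis P1·P2 via (25.9,34.525): [(0, 47.2446) (27.0291, 33.9705) (52.2176, 73) (0, 73)]  |A|=1367.085
4. ⊥bis P1·P3 via (43.735,63.77): [(0, 47.2446) (27.0291, 33.9705) (45.0453, 61.8866) (37.3134, 73) (0, 73)]  |A|=1284.2669
5. ⊥bis P1·P4 via (38.335,50.49): [(0, 50.9886) (37.6956, 50.4983) (45.0453, 61.8866) (37.3134, 73) (0, 73)]  |A|=919.54
6. ⊥bis P1·P5 via (30.525,39.73): [(0, 51.6208) (1.6789, 50.9668) (37.6956, 50.4983) (45.0453, 61.8866) (37.3134, 73) (0, 73)]  |A|=919.0093
7. ⊥bis P1·P6 via (50.2,61.855): [(0, 51.6208) (1.6789, 50.9668) (37.6956, 50.4983) (45.0453, 61.8866) (37.3134, 73) (0, 73)]  |A|=919.0093
8. ⊥bis P1·P7 via (28.62,60.05): [(28.6679, 50.6157) (37.6956, 50.4983) (45.0453, 61.8866) (37.3134, 73) (28.5542, 73)]  |A|=284.4475
9. canonical 5-gon: [(28.6679, 50.6157) (37.6956, 50.4983) (45.0453, 61.8866) (37.3134, 73) (28.5542, 73)]
10. shoelace: 284.4475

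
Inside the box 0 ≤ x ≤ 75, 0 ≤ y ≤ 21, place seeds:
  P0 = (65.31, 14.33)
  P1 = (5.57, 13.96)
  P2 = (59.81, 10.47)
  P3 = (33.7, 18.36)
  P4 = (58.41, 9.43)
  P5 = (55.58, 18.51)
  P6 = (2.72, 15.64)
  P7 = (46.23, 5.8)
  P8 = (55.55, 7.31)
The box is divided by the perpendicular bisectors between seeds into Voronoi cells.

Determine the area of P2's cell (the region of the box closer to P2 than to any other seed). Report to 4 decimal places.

Area of P2's cell: 74.7906

1. box [0,75]×[0,21]: [(0, 0) (75, 0) (75, 21) (0, 21)]
2. ⊥bis P2·P0 via (62.56,12.4): [(0, 0) (71.2625, 0) (56.5244, 21) (0, 21)]  |A|=1341.7625
3. ⊥bis P2·P1 via (32.69,12.215): [(31.904, 0) (71.2625, 0) (56.5244, 21) (33.2553, 21)]  |A|=657.5899
4. ⊥bis P2·P3 via (46.755,14.415): [(42.399, 0) (71.2625, 0) (56.5244, 21) (48.7449, 21)]  |A|=384.7515
5. ⊥bis P2·P4 via (59.11,9.95): [(66.5014, 0) (71.2625, 0) (56.5244, 21) (50.9014, 21)]  |A|=109.0325
6. ⊥bis P2·P5 via (57.695,14.49): [(56.2875, 13.7495) (66.5014, 0) (71.2625, 0) (60.1768, 15.7957)]  |A|=74.7906
7. ⊥bis P2·P6 via (31.265,13.055): [(56.2875, 13.7495) (66.5014, 0) (71.2625, 0) (60.1768, 15.7957)]  |A|=74.7906
8. ⊥bis P2·P7 via (53.02,8.135): [(56.2875, 13.7495) (66.5014, 0) (71.2625, 0) (60.1768, 15.7957)]  |A|=74.7906
9. ⊥bis P2·P8 via (57.68,8.89): [(56.2875, 13.7495) (66.5014, 0) (71.2625, 0) (60.1768, 15.7957)]  |A|=74.7906
10. canonical 4-gon: [(56.2875, 13.7495) (66.5014, 0) (71.2625, 0) (60.1768, 15.7957)]
11. shoelace: 74.7906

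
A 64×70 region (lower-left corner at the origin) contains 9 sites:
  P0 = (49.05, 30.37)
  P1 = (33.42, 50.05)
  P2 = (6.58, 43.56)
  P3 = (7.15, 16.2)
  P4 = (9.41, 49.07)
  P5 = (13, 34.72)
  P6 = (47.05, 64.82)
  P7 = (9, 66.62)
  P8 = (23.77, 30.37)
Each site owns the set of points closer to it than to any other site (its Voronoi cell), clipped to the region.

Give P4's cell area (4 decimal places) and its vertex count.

Area of P4's cell: 259.9888 (5 vertices)

1. box [0,64]×[0,70]: [(0, 0) (64, 0) (64, 70) (0, 70)]
2. ⊥bis P4·P0 via (29.23,39.72): [(0, 0) (10.4923, 0) (43.5145, 70) (0, 70)]  |A|=1890.2352
3. ⊥bis P4·P1 via (21.415,49.56): [(0, 0) (10.4923, 0) (22.407, 25.2566) (20.5807, 70) (0, 70)]  |A|=1377.1688
4. ⊥bis P4·P2 via (7.995,46.315): [(0, 50.4213) (21.8376, 39.2053) (20.5807, 70) (0, 70)]  |A|=530.6649
5. ⊥bis P4·P3 via (8.28,32.635): [(0, 50.4213) (21.8376, 39.2053) (20.5807, 70) (0, 70)]  |A|=530.6649
6. ⊥bis P4·P5 via (11.205,41.895): [(0, 50.4213) (14.8334, 42.8027) (21.6215, 44.5009) (20.5807, 70) (0, 70)]  |A|=512.5076
7. ⊥bis P4·P6 via (28.23,56.945): [(0, 50.4213) (14.8334, 42.8027) (21.6215, 44.5009) (20.5807, 70) (0, 70)]  |A|=512.5076
8. ⊥bis P4·P7 via (9.205,57.845): [(0, 57.63) (0, 50.4213) (14.8334, 42.8027) (21.6215, 44.5009) (21.0655, 58.1221)]  |A|=259.9888
9. ⊥bis P4·P8 via (16.59,39.72): [(0, 57.63) (0, 50.4213) (14.8334, 42.8027) (21.6215, 44.5009) (21.0655, 58.1221)]  |A|=259.9888
10. canonical 5-gon: [(0, 57.63) (0, 50.4213) (14.8334, 42.8027) (21.6215, 44.5009) (21.0655, 58.1221)]
11. shoelace: 259.9888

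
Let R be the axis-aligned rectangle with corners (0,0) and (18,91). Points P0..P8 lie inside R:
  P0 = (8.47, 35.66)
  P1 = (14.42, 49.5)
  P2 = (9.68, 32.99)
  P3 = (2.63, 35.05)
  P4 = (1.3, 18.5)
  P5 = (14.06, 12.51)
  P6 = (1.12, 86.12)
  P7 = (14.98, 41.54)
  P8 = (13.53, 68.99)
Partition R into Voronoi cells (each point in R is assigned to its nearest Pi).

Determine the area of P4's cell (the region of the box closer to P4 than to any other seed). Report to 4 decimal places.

Area of P4's cell: 159.5227

1. box [0,18]×[0,91]: [(0, 0) (18, 0) (18, 91) (0, 91)]
2. ⊥bis P4·P0 via (4.885,27.08): [(0, 29.1211) (0, 0) (18, 0) (18, 21.6001)]  |A|=456.4912
3. ⊥bis P4·P1 via (7.86,34): [(0, 29.1211) (0, 0) (18, 0) (18, 21.6001)]  |A|=456.4912
4. ⊥bis P4·P2 via (5.49,25.745): [(0, 28.92) (0, 0) (18, 0) (18, 18.5101)]  |A|=426.8711
5. ⊥bis P4·P3 via (1.965,26.775): [(3.9905, 26.6122) (0, 26.9329) (0, 0) (18, 0) (18, 18.5101)]  |A|=422.9064
6. ⊥bis P4·P5 via (7.68,15.505): [(10.993, 22.5624) (3.9905, 26.6122) (0, 26.9329) (0, 0) (0.4014, 0)]  |A|=159.5227
7. ⊥bis P4·P6 via (1.21,52.31): [(10.993, 22.5624) (3.9905, 26.6122) (0, 26.9329) (0, 0) (0.4014, 0)]  |A|=159.5227
8. ⊥bis P4·P7 via (8.14,30.02): [(10.993, 22.5624) (3.9905, 26.6122) (0, 26.9329) (0, 0) (0.4014, 0)]  |A|=159.5227
9. ⊥bis P4·P8 via (7.415,43.745): [(10.993, 22.5624) (3.9905, 26.6122) (0, 26.9329) (0, 0) (0.4014, 0)]  |A|=159.5227
10. canonical 5-gon: [(10.993, 22.5624) (3.9905, 26.6122) (0, 26.9329) (0, 0) (0.4014, 0)]
11. shoelace: 159.5227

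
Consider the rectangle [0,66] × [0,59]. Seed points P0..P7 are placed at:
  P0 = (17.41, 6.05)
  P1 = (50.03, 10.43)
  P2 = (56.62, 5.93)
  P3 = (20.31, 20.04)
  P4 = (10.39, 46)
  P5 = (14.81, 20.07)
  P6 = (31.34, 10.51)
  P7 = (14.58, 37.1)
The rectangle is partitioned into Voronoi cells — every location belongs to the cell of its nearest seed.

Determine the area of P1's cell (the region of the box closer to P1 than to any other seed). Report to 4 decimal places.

1. box [0,66]×[0,59]: [(0, 0) (66, 0) (66, 59) (0, 59)]
2. ⊥bis P1·P0 via (33.72,8.24): [(34.8264, 0) (66, 0) (66, 59) (26.9043, 59)]  |A|=2072.9446
3. ⊥bis P1·P2 via (53.325,8.18): [(34.8264, 0) (47.7393, 0) (66, 26.7418) (66, 59) (26.9043, 59)]  |A|=1828.7818
4. ⊥bis P1·P3 via (35.17,15.235): [(33.4818, 10.014) (34.8264, 0) (47.7393, 0) (66, 26.7418) (66, 59) (49.3215, 59)]  |A|=1279.718
5. ⊥bis P1·P4 via (30.21,28.215): [(44.5258, 44.1688) (33.4818, 10.014) (34.8264, 0) (47.7393, 0) (66, 26.7418) (66, 59) (57.8342, 59)]  |A|=1216.5913
6. ⊥bis P1·P5 via (32.42,15.25): [(44.5258, 44.1688) (33.4818, 10.014) (34.8264, 0) (47.7393, 0) (66, 26.7418) (66, 59) (57.8342, 59)]  |A|=1216.5913
7. ⊥bis P1·P6 via (40.685,10.47): [(44.5258, 44.1688) (40.7797, 32.5835) (40.6402, 0) (47.7393, 0) (66, 26.7418) (66, 59) (57.8342, 59)]  |A|=1070.1607
8. ⊥bis P1·P7 via (32.305,23.765): [(42.1668, 36.8734) (40.7797, 32.5835) (40.6402, 0) (47.7393, 0) (66, 26.7418) (66, 59) (58.8132, 59)]  |A|=1028.2769
9. canonical 7-gon: [(42.1668, 36.8734) (40.7797, 32.5835) (40.6402, 0) (47.7393, 0) (66, 26.7418) (66, 59) (58.8132, 59)]
10. shoelace: 1028.2769

Area of P1's cell: 1028.2769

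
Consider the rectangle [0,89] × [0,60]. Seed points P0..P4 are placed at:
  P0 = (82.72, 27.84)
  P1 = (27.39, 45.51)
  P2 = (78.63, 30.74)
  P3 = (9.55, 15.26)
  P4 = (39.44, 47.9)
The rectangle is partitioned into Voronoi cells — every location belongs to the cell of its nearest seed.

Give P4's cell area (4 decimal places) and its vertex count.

Area of P4's cell: 1041.1255 (4 vertices)

1. box [0,89]×[0,60]: [(0, 0) (89, 0) (89, 60) (0, 60)]
2. ⊥bis P4·P0 via (61.08,37.87): [(0, 0) (43.5275, 0) (71.3371, 60) (0, 60)]  |A|=3445.9384
3. ⊥bis P4·P1 via (33.415,46.705): [(42.6785, 0) (43.5275, 0) (71.3371, 60) (30.7781, 60)]  |A|=1242.2419
4. ⊥bis P4·P2 via (59.035,39.32): [(42.4102, 1.3524) (68.0901, 60) (30.7781, 60)]  |A|=1094.1303
5. ⊥bis P4·P3 via (24.495,31.58): [(39.0604, 18.2418) (46.7302, 11.2182) (68.0901, 60) (30.7781, 60)]  |A|=1041.1255
6. canonical 4-gon: [(39.0604, 18.2418) (46.7302, 11.2182) (68.0901, 60) (30.7781, 60)]
7. shoelace: 1041.1255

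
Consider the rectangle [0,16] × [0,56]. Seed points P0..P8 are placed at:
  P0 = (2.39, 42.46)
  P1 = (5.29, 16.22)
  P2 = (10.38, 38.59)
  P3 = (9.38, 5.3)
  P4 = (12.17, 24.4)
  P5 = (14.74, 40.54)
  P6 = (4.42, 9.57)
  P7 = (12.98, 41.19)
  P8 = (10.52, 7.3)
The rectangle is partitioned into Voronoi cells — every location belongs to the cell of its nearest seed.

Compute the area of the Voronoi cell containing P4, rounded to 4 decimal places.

Area of P4's cell: 161.1372

1. box [0,16]×[0,56]: [(0, 0) (16, 0) (16, 56) (0, 56)]
2. ⊥bis P4·P0 via (7.28,33.43): [(0, 29.4877) (0, 0) (16, 0) (16, 38.1521)]  |A|=541.1184
3. ⊥bis P4·P1 via (8.73,20.31): [(0, 29.4877) (0, 27.6526) (16, 14.1954) (16, 38.1521)]  |A|=206.3346
4. ⊥bis P4·P2 via (11.275,31.495): [(1.4084, 30.2504) (0, 29.4877) (0, 27.6526) (16, 14.1954) (16, 32.091)]  |A|=162.1142
5. ⊥bis P4·P3 via (10.775,14.85): [(1.4084, 30.2504) (0, 29.4877) (0, 27.6526) (16, 14.1954) (16, 32.091)]  |A|=162.1142
6. ⊥bis P4·P5 via (13.455,32.47): [(15.9079, 32.0794) (1.4084, 30.2504) (0, 29.4877) (0, 27.6526) (16, 14.1954) (16, 32.0648)]  |A|=162.113
7. ⊥bis P4·P6 via (8.295,16.985): [(15.9079, 32.0794) (1.4084, 30.2504) (0, 29.4877) (0, 27.6526) (16, 14.1954) (16, 32.0648)]  |A|=162.113
8. ⊥bis P4·P7 via (12.575,32.795): [(15.9079, 32.0794) (1.4084, 30.2504) (0, 29.4877) (0, 27.6526) (16, 14.1954) (16, 32.0648)]  |A|=162.113
9. ⊥bis P4·P8 via (11.345,15.85): [(15.9079, 32.0794) (1.4084, 30.2504) (0, 29.4877) (0, 27.6526) (14.381, 15.557) (16, 15.4008) (16, 32.0648)]  |A|=161.1372
10. canonical 7-gon: [(15.9079, 32.0794) (1.4084, 30.2504) (0, 29.4877) (0, 27.6526) (14.381, 15.557) (16, 15.4008) (16, 32.0648)]
11. shoelace: 161.1372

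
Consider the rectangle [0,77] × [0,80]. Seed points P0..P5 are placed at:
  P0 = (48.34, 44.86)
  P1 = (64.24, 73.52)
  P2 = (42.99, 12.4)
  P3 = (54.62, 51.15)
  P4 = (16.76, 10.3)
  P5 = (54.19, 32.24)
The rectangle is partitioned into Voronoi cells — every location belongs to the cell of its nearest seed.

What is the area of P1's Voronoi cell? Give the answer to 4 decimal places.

Area of P1's cell: 739.3948

1. box [0,77]×[0,80]: [(0, 0) (77, 0) (77, 80) (0, 80)]
2. ⊥bis P1·P0 via (56.29,59.19): [(77, 47.7005) (77, 80) (18.7796, 80)]  |A|=940.2441
3. ⊥bis P1·P2 via (53.615,42.96): [(77, 47.7005) (77, 80) (18.7796, 80)]  |A|=940.2441
4. ⊥bis P1·P3 via (59.43,62.335): [(20.2524, 79.1829) (77, 54.7792) (77, 80) (18.7796, 80)]  |A|=739.3948
5. ⊥bis P1·P4 via (40.5,41.91): [(20.2524, 79.1829) (77, 54.7792) (77, 80) (18.7796, 80)]  |A|=739.3948
6. ⊥bis P1·P5 via (59.215,52.88): [(20.2524, 79.1829) (77, 54.7792) (77, 80) (18.7796, 80)]  |A|=739.3948
7. canonical 4-gon: [(20.2524, 79.1829) (77, 54.7792) (77, 80) (18.7796, 80)]
8. shoelace: 739.3948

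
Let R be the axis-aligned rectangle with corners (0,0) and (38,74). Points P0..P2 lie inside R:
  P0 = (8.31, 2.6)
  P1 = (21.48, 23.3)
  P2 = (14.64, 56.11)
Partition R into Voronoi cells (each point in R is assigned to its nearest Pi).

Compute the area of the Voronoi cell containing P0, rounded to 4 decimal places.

Area of P0's cell: 395.2613

1. box [0,38]×[0,74]: [(0, 0) (38, 0) (38, 74) (0, 74)]
2. ⊥bis P0·P1 via (14.895,12.95): [(0, 22.4267) (0, 0) (35.2492, 0)]  |A|=395.2613
3. ⊥bis P0·P2 via (11.475,29.355): [(0, 22.4267) (0, 0) (35.2492, 0)]  |A|=395.2613
4. canonical 3-gon: [(0, 22.4267) (0, 0) (35.2492, 0)]
5. shoelace: 395.2613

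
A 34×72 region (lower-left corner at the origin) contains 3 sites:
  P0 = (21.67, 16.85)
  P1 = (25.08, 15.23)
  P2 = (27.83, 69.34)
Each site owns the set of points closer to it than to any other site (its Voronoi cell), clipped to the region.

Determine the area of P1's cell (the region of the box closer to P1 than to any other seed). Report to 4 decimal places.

Area of P1's cell: 350.3527

1. box [0,34]×[0,72]: [(0, 0) (34, 0) (34, 72) (0, 72)]
2. ⊥bis P1·P0 via (23.375,16.04): [(15.7548, 0) (34, 0) (34, 38.405)]  |A|=350.3527
3. ⊥bis P1·P2 via (26.455,42.285): [(15.7548, 0) (34, 0) (34, 38.405)]  |A|=350.3527
4. canonical 3-gon: [(15.7548, 0) (34, 0) (34, 38.405)]
5. shoelace: 350.3527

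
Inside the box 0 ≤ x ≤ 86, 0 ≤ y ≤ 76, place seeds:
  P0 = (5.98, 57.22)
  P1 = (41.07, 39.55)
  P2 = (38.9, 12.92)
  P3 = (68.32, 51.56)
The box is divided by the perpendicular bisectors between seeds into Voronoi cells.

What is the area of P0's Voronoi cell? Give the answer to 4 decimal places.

Area of P0's cell: 1278.5923

1. box [0,86]×[0,76]: [(0, 0) (86, 0) (86, 76) (0, 76)]
2. ⊥bis P0·P1 via (23.525,48.385): [(0, 1.6678) (37.4309, 76) (0, 76)]  |A|=1391.1588
3. ⊥bis P0·P2 via (22.44,35.07): [(0, 18.3945) (13.4595, 28.3965) (37.4309, 76) (0, 76)]  |A|=1278.5923
4. ⊥bis P0·P3 via (37.15,54.39): [(0, 18.3945) (13.4595, 28.3965) (37.4309, 76) (0, 76)]  |A|=1278.5923
5. canonical 4-gon: [(0, 18.3945) (13.4595, 28.3965) (37.4309, 76) (0, 76)]
6. shoelace: 1278.5923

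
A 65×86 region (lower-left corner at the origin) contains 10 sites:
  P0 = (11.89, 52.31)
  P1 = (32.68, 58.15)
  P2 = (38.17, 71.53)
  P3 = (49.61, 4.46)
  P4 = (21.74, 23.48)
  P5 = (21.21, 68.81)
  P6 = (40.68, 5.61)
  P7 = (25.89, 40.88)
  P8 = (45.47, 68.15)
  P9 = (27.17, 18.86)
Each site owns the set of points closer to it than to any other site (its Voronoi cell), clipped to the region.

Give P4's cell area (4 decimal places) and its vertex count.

Area of P4's cell: 677.4803 (5 vertices)

1. box [0,65]×[0,86]: [(0, 0) (65, 0) (65, 86) (0, 86)]
2. ⊥bis P4·P0 via (16.815,37.895): [(0, 32.15) (0, 0) (65, 0) (65, 54.3578)]  |A|=2811.5039
3. ⊥bis P4·P1 via (27.21,40.815): [(26.2491, 41.1182) (0, 32.15) (0, 0) (65, 0) (65, 28.8905)]  |A|=2318.063
4. ⊥bis P4·P2 via (29.955,47.505): [(26.2491, 41.1182) (0, 32.15) (0, 0) (65, 0) (65, 28.8905)]  |A|=2318.063
5. ⊥bis P4·P3 via (35.675,13.97): [(49.2494, 33.8605) (26.2491, 41.1182) (0, 32.15) (0, 0) (26.1411, 0)]  |A|=1432.65
6. ⊥bis P4·P5 via (21.475,46.145): [(49.2494, 33.8605) (26.2491, 41.1182) (0, 32.15) (0, 0) (26.1411, 0)]  |A|=1432.65
7. ⊥bis P4·P6 via (31.21,14.545): [(48.7659, 33.1521) (49.2494, 33.8605) (26.2491, 41.1182) (0, 32.15) (0, 0) (17.4867, 0)]  |A|=1289.1941
8. ⊥bis P4·P7 via (23.815,32.18): [(43.4339, 27.5008) (9.842, 35.5126) (0, 32.15) (0, 0) (17.4867, 0)]  |A|=1034.5535
9. ⊥bis P4·P8 via (33.605,45.815): [(43.4339, 27.5008) (9.842, 35.5126) (0, 32.15) (0, 0) (17.4867, 0)]  |A|=1034.5535
10. ⊥bis P4·P9 via (24.455,21.17): [(32.1344, 30.1958) (9.842, 35.5126) (0, 32.15) (0, 0) (6.443, 0)]  |A|=677.4803
11. canonical 5-gon: [(32.1344, 30.1958) (9.842, 35.5126) (0, 32.15) (0, 0) (6.443, 0)]
12. shoelace: 677.4803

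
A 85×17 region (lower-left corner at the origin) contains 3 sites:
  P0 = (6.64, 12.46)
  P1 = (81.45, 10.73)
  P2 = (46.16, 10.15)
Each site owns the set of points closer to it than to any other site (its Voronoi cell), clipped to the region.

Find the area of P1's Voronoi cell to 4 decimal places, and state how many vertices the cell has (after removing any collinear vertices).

1. box [0,85]×[0,17]: [(0, 0) (85, 0) (85, 17) (0, 17)]
2. ⊥bis P1·P0 via (44.045,11.595): [(43.7769, 0) (85, 0) (85, 17) (44.17, 17)]  |A|=697.4517
3. ⊥bis P1·P2 via (63.805,10.44): [(63.9766, 0) (85, 0) (85, 17) (63.6972, 17)]  |A|=359.773
4. canonical 4-gon: [(63.9766, 0) (85, 0) (85, 17) (63.6972, 17)]
5. shoelace: 359.773

Area of P1's cell: 359.7730 (4 vertices)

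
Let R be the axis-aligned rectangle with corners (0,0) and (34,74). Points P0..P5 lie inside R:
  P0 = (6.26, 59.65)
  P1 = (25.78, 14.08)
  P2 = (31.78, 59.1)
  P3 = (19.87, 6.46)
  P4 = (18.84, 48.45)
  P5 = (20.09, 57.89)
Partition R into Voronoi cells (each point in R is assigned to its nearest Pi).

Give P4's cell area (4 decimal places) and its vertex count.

1. box [0,34]×[0,74]: [(0, 0) (34, 0) (34, 74) (0, 74)]
2. ⊥bis P4·P0 via (12.55,54.05): [(0, 39.9537) (0, 0) (34, 0) (34, 74) (30.3115, 74)]  |A|=2000.0017
3. ⊥bis P4·P1 via (22.31,31.265): [(0, 39.9537) (0, 26.7602) (34, 33.6254) (34, 74) (30.3115, 74)]  |A|=973.4464
4. ⊥bis P4·P2 via (25.31,53.775): [(19.0629, 61.3654) (0, 39.9537) (0, 26.7602) (34, 33.6254) (34, 43.2164)]  |A|=720.2366
5. ⊥bis P4·P3 via (19.355,27.455): [(19.0629, 61.3654) (0, 39.9537) (0, 26.9802) (1.2406, 27.0107) (34, 33.6254) (34, 43.2164)]  |A|=720.1001
6. ⊥bis P4·P5 via (19.465,53.17): [(26.5837, 52.2274) (12.5784, 54.0819) (0, 39.9537) (0, 26.9802) (1.2406, 27.0107) (34, 33.6254) (34, 43.2164)]  |A|=663.0834
7. canonical 7-gon: [(26.5837, 52.2274) (12.5784, 54.0819) (0, 39.9537) (0, 26.9802) (1.2406, 27.0107) (34, 33.6254) (34, 43.2164)]
8. shoelace: 663.0834

Area of P4's cell: 663.0834 (7 vertices)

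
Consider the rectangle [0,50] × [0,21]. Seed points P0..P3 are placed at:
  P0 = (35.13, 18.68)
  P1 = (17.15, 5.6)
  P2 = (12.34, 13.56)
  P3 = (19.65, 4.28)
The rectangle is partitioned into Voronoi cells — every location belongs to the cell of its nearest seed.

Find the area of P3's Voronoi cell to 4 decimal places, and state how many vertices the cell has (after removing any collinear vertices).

1. box [0,50]×[0,21]: [(0, 0) (50, 0) (50, 21) (0, 21)]
2. ⊥bis P3·P0 via (27.39,11.48): [(0, 0) (38.0691, 0) (18.5342, 21) (0, 21)]  |A|=594.3342
3. ⊥bis P3·P1 via (18.4,4.94): [(15.7917, 0) (38.0691, 0) (23.8579, 15.277)]  |A|=170.1656
4. ⊥bis P3·P2 via (15.995,8.92): [(23.7104, 14.9975) (15.7917, 0) (38.0691, 0) (23.9456, 15.1828)]  |A|=170.1464
5. canonical 4-gon: [(23.7104, 14.9975) (15.7917, 0) (38.0691, 0) (23.9456, 15.1828)]
6. shoelace: 170.1464

Area of P3's cell: 170.1464 (4 vertices)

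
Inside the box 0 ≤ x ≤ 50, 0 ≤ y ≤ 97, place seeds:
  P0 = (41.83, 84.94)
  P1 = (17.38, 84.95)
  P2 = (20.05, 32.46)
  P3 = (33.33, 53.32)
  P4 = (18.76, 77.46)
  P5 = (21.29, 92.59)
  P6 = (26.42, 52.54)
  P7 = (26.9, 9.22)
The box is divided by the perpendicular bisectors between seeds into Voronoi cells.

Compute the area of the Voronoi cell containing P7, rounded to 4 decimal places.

1. box [0,50]×[0,97]: [(0, 0) (50, 0) (50, 97) (0, 97)]
2. ⊥bis P7·P0 via (34.365,47.08): [(0, 53.8559) (0, 0) (50, 0) (50, 43.9972)]  |A|=2446.3266
3. ⊥bis P7·P1 via (22.14,47.085): [(29.5899, 48.0215) (0, 44.3018) (0, 0) (50, 0) (50, 43.9972)]  |A|=2304.9743
4. ⊥bis P7·P2 via (23.475,20.84): [(0, 13.9207) (0, 0) (50, 0) (50, 28.6583)]  |A|=1064.4747
5. ⊥bis P7·P3 via (30.115,31.27): [(49.3472, 28.4658) (0, 13.9207) (0, 0) (50, 0) (50, 28.3707)]  |A|=1064.3809
6. ⊥bis P7·P4 via (22.83,43.34): [(49.3472, 28.4658) (0, 13.9207) (0, 0) (50, 0) (50, 28.3707)]  |A|=1064.3809
7. ⊥bis P7·P5 via (24.095,50.905): [(49.3472, 28.4658) (0, 13.9207) (0, 0) (50, 0) (50, 28.3707)]  |A|=1064.3809
8. ⊥bis P7·P6 via (26.66,30.88): [(49.3472, 28.4658) (0, 13.9207) (0, 0) (50, 0) (50, 28.3707)]  |A|=1064.3809
9. canonical 5-gon: [(49.3472, 28.4658) (0, 13.9207) (0, 0) (50, 0) (50, 28.3707)]
10. shoelace: 1064.3809

Area of P7's cell: 1064.3809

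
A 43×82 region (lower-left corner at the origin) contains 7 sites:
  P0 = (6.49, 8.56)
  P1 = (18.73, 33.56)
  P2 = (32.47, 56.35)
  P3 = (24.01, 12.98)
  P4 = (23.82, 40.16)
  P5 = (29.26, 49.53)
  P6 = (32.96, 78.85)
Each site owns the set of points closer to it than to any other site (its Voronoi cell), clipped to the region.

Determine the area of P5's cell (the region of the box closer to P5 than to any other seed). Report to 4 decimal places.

Area of P5's cell: 411.8008

1. box [0,43]×[0,82]: [(0, 0) (43, 0) (43, 82) (0, 82)]
2. ⊥bis P5·P0 via (17.875,29.045): [(0, 38.9794) (43, 15.0812) (43, 82) (0, 82)]  |A|=2363.696
3. ⊥bis P5·P1 via (23.995,41.545): [(0, 57.3664) (43, 29.0138) (43, 82) (0, 82)]  |A|=1668.8254
4. ⊥bis P5·P2 via (30.865,52.94): [(0, 67.4674) (0, 57.3664) (43, 29.0138) (43, 47.2284)]  |A|=608.7837
5. ⊥bis P5·P3 via (26.635,31.255): [(0, 67.4674) (0, 57.3664) (43, 29.0138) (43, 47.2284)]  |A|=608.7837
6. ⊥bis P5·P4 via (26.54,44.845): [(0, 67.4674) (0, 60.2535) (43, 35.2887) (43, 47.2284)]  |A|=411.8008
7. ⊥bis P5·P6 via (31.11,64.19): [(0, 67.4674) (0, 60.2535) (43, 35.2887) (43, 47.2284)]  |A|=411.8008
8. canonical 4-gon: [(0, 67.4674) (0, 60.2535) (43, 35.2887) (43, 47.2284)]
9. shoelace: 411.8008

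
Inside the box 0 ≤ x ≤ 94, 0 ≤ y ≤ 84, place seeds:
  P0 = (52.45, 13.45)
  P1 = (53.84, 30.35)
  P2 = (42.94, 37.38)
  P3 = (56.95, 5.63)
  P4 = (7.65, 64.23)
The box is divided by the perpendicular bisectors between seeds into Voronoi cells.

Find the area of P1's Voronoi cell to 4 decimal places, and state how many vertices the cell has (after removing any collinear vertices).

Area of P1's cell: 2085.9803 (5 vertices)

1. box [0,94]×[0,84]: [(0, 0) (94, 0) (94, 84) (0, 84)]
2. ⊥bis P1·P0 via (53.145,21.9): [(0, 26.2711) (94, 18.5397) (94, 84) (0, 84)]  |A|=5789.8908
3. ⊥bis P1·P2 via (48.39,33.865): [(41.3014, 22.8741) (94, 18.5397) (94, 84) (80.7248, 84)]  |A|=2130.5625
4. ⊥bis P1·P3 via (55.395,17.99): [(41.3014, 22.8741) (73.2984, 20.2424) (94, 22.8469) (94, 84) (80.7248, 84)]  |A|=2085.9803
5. ⊥bis P1·P4 via (30.745,47.29): [(41.3014, 22.8741) (73.2984, 20.2424) (94, 22.8469) (94, 84) (80.7248, 84)]  |A|=2085.9803
6. canonical 5-gon: [(41.3014, 22.8741) (73.2984, 20.2424) (94, 22.8469) (94, 84) (80.7248, 84)]
7. shoelace: 2085.9803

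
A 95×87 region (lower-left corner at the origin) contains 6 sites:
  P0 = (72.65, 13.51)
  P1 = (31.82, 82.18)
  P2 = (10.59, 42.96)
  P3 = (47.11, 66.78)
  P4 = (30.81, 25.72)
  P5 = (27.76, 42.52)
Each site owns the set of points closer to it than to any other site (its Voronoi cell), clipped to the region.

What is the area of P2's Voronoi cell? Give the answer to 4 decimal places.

Area of P2's cell: 915.9730

1. box [0,95]×[0,87]: [(0, 0) (95, 0) (95, 87) (0, 87)]
2. ⊥bis P2·P0 via (41.62,28.235): [(0, 0) (28.2213, 0) (69.5064, 87) (0, 87)]  |A|=4251.1562
3. ⊥bis P2·P1 via (21.205,62.57): [(0, 74.0484) (0, 0) (28.2213, 0) (50.4111, 46.7606)]  |A|=2526.2543
4. ⊥bis P2·P3 via (28.85,54.87): [(25.259, 60.3755) (0, 74.0484) (0, 0) (28.2213, 0) (43.5583, 32.3197)]  |A|=2297.9949
5. ⊥bis P2·P4 via (20.7,34.34): [(32.9044, 48.654) (25.259, 60.3755) (0, 74.0484) (0, 10.0619)]  |A|=1148.4884
6. ⊥bis P2·P5 via (19.175,42.74): [(18.9058, 32.2357) (19.704, 63.3825) (0, 74.0484) (0, 10.0619)]  |A|=915.973
7. canonical 4-gon: [(18.9058, 32.2357) (19.704, 63.3825) (0, 74.0484) (0, 10.0619)]
8. shoelace: 915.973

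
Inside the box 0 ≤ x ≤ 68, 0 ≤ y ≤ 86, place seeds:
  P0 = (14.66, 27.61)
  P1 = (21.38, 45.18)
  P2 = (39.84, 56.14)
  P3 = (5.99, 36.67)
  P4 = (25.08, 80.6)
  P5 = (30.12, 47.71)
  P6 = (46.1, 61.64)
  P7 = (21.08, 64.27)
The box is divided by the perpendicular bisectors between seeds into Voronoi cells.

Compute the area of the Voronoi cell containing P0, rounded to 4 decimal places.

1. box [0,68]×[0,86]: [(0, 0) (68, 0) (68, 86) (0, 86)]
2. ⊥bis P0·P1 via (18.02,36.395): [(0, 43.2871) (0, 0) (68, 0) (68, 17.2791)]  |A|=2059.2527
3. ⊥bis P0·P2 via (27.25,41.875): [(45.2664, 25.974) (0, 43.2871) (0, 0) (68, 0) (68, 5.9099)]  |A|=1930.0208
4. ⊥bis P0·P3 via (10.325,32.14): [(45.2664, 25.974) (15.699, 37.2827) (0, 22.2595) (0, 0) (68, 0) (68, 5.9099)]  |A|=1764.9638
5. ⊥bis P0·P4 via (19.87,54.105): [(45.2664, 25.974) (15.699, 37.2827) (0, 22.2595) (0, 0) (68, 0) (68, 5.9099)]  |A|=1764.9638
6. ⊥bis P0·P5 via (22.39,37.66): [(29.9838, 31.8192) (15.699, 37.2827) (0, 22.2595) (0, 0) (68, 0) (68, 2.5789)]  |A|=1614.7714
7. ⊥bis P0·P6 via (30.38,44.625): [(29.9838, 31.8192) (15.699, 37.2827) (0, 22.2595) (0, 0) (68, 0) (68, 2.5789)]  |A|=1614.7714
8. ⊥bis P0·P7 via (17.87,45.94): [(29.9838, 31.8192) (15.699, 37.2827) (0, 22.2595) (0, 0) (68, 0) (68, 2.5789)]  |A|=1614.7714
9. canonical 6-gon: [(29.9838, 31.8192) (15.699, 37.2827) (0, 22.2595) (0, 0) (68, 0) (68, 2.5789)]
10. shoelace: 1614.7714

Area of P0's cell: 1614.7714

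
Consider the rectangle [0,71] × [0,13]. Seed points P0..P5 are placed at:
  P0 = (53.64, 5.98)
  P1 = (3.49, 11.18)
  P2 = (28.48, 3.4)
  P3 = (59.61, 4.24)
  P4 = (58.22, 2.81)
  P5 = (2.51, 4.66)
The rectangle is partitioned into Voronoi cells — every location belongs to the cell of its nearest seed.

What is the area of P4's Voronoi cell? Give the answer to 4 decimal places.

1. box [0,71]×[0,13]: [(0, 0) (71, 0) (71, 13) (0, 13)]
2. ⊥bis P4·P0 via (55.93,4.395): [(52.888, 0) (71, 0) (71, 13) (61.8859, 13)]  |A|=176.9696
3. ⊥bis P4·P1 via (30.855,6.995): [(52.888, 0) (71, 0) (71, 13) (61.8859, 13)]  |A|=176.9696
4. ⊥bis P4·P2 via (43.35,3.105): [(52.888, 0) (71, 0) (71, 13) (61.8859, 13)]  |A|=176.9696
5. ⊥bis P4·P3 via (58.915,3.525): [(56.7706, 5.6094) (52.888, 0) (62.5414, 0)]  |A|=27.0751
6. ⊥bis P4·P5 via (30.365,3.735): [(56.7706, 5.6094) (52.888, 0) (62.5414, 0)]  |A|=27.0751
7. canonical 3-gon: [(56.7706, 5.6094) (52.888, 0) (62.5414, 0)]
8. shoelace: 27.0751

Area of P4's cell: 27.0751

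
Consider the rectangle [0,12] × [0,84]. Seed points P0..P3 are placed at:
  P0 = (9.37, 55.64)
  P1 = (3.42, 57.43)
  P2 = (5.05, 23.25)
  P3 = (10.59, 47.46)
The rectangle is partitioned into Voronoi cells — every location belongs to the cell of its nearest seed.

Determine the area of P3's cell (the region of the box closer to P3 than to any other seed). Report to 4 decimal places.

1. box [0,12]×[0,84]: [(0, 0) (12, 0) (12, 84) (0, 84)]
2. ⊥bis P3·P0 via (9.98,51.55): [(0, 50.0615) (0, 0) (12, 0) (12, 51.8513)]  |A|=611.4769
3. ⊥bis P3·P1 via (7.005,52.445): [(4.6565, 50.756) (0, 47.4073) (0, 0) (12, 0) (12, 51.8513)]  |A|=605.2972
4. ⊥bis P3·P2 via (7.82,35.355): [(4.6565, 50.756) (0, 47.4073) (0, 37.1445) (12, 34.3985) (12, 51.8513)]  |A|=176.0395
5. canonical 5-gon: [(4.6565, 50.756) (0, 47.4073) (0, 37.1445) (12, 34.3985) (12, 51.8513)]
6. shoelace: 176.0395

Area of P3's cell: 176.0395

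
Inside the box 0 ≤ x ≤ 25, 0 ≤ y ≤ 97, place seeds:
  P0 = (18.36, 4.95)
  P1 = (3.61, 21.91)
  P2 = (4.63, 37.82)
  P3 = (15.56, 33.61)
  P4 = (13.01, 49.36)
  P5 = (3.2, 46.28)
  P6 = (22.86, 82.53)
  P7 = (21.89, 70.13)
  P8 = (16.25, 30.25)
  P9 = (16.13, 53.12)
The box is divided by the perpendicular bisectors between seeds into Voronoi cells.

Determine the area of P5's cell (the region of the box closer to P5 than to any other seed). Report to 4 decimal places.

Area of P5's cell: 142.6197

1. box [0,25]×[0,97]: [(0, 0) (25, 0) (25, 97) (0, 97)]
2. ⊥bis P5·P0 via (10.78,25.615): [(0, 21.6609) (25, 30.8309) (25, 97) (0, 97)]  |A|=1768.8524
3. ⊥bis P5·P1 via (3.405,34.095): [(0, 34.0377) (25, 34.4583) (25, 97) (0, 97)]  |A|=1568.7997
4. ⊥bis P5·P2 via (3.915,42.05): [(0, 41.3882) (25, 45.614) (25, 97) (0, 97)]  |A|=1337.4718
5. ⊥bis P5·P3 via (9.38,39.945): [(0, 41.3882) (13.1354, 43.6085) (25, 55.1828) (25, 97) (0, 97)]  |A|=1280.7068
6. ⊥bis P5·P4 via (8.105,47.82): [(0, 73.635) (0, 41.3882) (9.6141, 43.0133)]  |A|=155.012
7. ⊥bis P5·P6 via (13.03,64.405): [(0.8185, 71.0278) (0, 71.4718) (0, 41.3882) (9.6141, 43.0133)]  |A|=154.1266
8. ⊥bis P5·P7 via (12.545,58.205): [(2.3316, 66.2087) (0, 68.0359) (0, 41.3882) (9.6141, 43.0133)]  |A|=148.4846
9. ⊥bis P5·P8 via (9.725,38.265): [(2.3316, 66.2087) (0, 68.0359) (0, 41.3882) (9.6141, 43.0133)]  |A|=148.4846
10. ⊥bis P5·P9 via (9.665,49.7): [(4.3753, 59.6995) (0, 67.9702) (0, 41.3882) (9.6141, 43.0133)]  |A|=142.6197
11. canonical 4-gon: [(4.3753, 59.6995) (0, 67.9702) (0, 41.3882) (9.6141, 43.0133)]
12. shoelace: 142.6197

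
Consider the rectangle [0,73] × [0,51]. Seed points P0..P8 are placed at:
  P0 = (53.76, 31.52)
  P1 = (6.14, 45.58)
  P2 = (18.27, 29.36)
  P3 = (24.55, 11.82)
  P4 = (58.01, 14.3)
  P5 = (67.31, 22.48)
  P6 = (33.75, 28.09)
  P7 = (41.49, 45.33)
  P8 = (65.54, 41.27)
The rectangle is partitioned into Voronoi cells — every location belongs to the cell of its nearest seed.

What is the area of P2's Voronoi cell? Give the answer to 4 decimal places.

1. box [0,73]×[0,51]: [(0, 0) (73, 0) (73, 51) (0, 51)]
2. ⊥bis P2·P0 via (36.015,30.44): [(0, 0) (37.8676, 0) (34.7637, 51) (0, 51)]  |A|=1852.0986
3. ⊥bis P2·P1 via (12.205,37.47): [(0, 28.3426) (0, 0) (37.8676, 0) (34.7637, 51) (30.2971, 51)]  |A|=1508.8722
4. ⊥bis P2·P3 via (21.41,20.59): [(0, 28.3426) (0, 12.9244) (36.2902, 25.9177) (34.7637, 51) (30.2971, 51)]  |A|=783.6364
5. ⊥bis P2·P4 via (38.14,21.83): [(0, 28.3426) (0, 12.9244) (36.2902, 25.9177) (34.7637, 51) (30.2971, 51)]  |A|=783.6364
6. ⊥bis P2·P5 via (42.79,25.92): [(0, 28.3426) (0, 12.9244) (36.2902, 25.9177) (34.7637, 51) (30.2971, 51)]  |A|=783.6364
7. ⊥bis P2·P6 via (26.01,28.725): [(27.6767, 49.0404) (0, 28.3426) (0, 12.9244) (25.4616, 22.0406)]  |A|=546.9943
8. ⊥bis P2·P7 via (29.88,37.345): [(27.0543, 41.4535) (23.82, 46.1562) (0, 28.3426) (0, 12.9244) (25.4616, 22.0406)]  |A|=533.2617
9. ⊥bis P2·P8 via (41.905,35.315): [(27.0543, 41.4535) (23.82, 46.1562) (0, 28.3426) (0, 12.9244) (25.4616, 22.0406)]  |A|=533.2617
10. canonical 5-gon: [(27.0543, 41.4535) (23.82, 46.1562) (0, 28.3426) (0, 12.9244) (25.4616, 22.0406)]
11. shoelace: 533.2617

Area of P2's cell: 533.2617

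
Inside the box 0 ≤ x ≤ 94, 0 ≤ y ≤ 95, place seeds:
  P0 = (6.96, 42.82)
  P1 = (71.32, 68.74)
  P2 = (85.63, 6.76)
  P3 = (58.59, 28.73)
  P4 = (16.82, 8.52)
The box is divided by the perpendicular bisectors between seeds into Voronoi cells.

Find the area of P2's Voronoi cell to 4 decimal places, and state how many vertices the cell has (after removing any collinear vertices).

1. box [0,94]×[0,95]: [(0, 0) (94, 0) (94, 95) (0, 95)]
2. ⊥bis P2·P0 via (46.295,24.79): [(34.932, 0) (94, 0) (94, 95) (78.4772, 95)]  |A|=3543.0638
3. ⊥bis P2·P1 via (78.475,37.75): [(49.1299, 30.9748) (34.932, 0) (94, 0) (94, 41.3344)]  |A|=1842.1487
4. ⊥bis P2·P3 via (72.11,17.745): [(90.6475, 40.5604) (57.6922, 0) (94, 0) (94, 41.3344)]  |A|=805.6163
5. ⊥bis P2·P4 via (51.225,7.64): [(90.6475, 40.5604) (57.6922, 0) (94, 0) (94, 41.3344)]  |A|=805.6163
6. canonical 4-gon: [(90.6475, 40.5604) (57.6922, 0) (94, 0) (94, 41.3344)]
7. shoelace: 805.6163

Area of P2's cell: 805.6163 (4 vertices)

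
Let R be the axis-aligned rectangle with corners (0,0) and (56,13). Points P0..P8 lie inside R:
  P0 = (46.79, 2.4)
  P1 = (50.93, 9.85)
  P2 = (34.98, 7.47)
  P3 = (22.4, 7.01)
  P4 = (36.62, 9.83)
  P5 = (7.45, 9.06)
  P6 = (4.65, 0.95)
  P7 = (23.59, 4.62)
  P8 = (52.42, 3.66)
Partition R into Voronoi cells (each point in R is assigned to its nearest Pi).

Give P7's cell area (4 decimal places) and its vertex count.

1. box [0,56]×[0,13]: [(0, 0) (56, 0) (56, 13) (0, 13)]
2. ⊥bis P7·P0 via (35.19,3.51): [(0, 0) (34.8541, 0) (36.0981, 13) (0, 13)]  |A|=461.1895
3. ⊥bis P7·P1 via (37.26,7.235): [(0, 0) (34.8541, 0) (36.0981, 13) (0, 13)]  |A|=461.1895
4. ⊥bis P7·P2 via (29.285,6.045): [(0, 0) (30.7976, 0) (27.5447, 13) (0, 13)]  |A|=379.225
5. ⊥bis P7·P3 via (22.995,5.815): [(11.3161, 0) (30.7976, 0) (28.6393, 8.6254)]  |A|=84.0173
6. ⊥bis P7·P4 via (30.105,7.225): [(11.3161, 0) (30.7976, 0) (28.6393, 8.6254)]  |A|=84.0173
7. ⊥bis P7·P5 via (15.52,6.84): [(14.0069, 1.3398) (13.6384, 0) (30.7976, 0) (28.6393, 8.6254)]  |A|=82.4616
8. ⊥bis P7·P6 via (14.12,2.785): [(14.3655, 1.5183) (14.6596, 0) (30.7976, 0) (28.6393, 8.6254)]  |A|=81.4791
9. ⊥bis P7·P8 via (38.005,4.14): [(14.3655, 1.5183) (14.6596, 0) (30.7976, 0) (28.6393, 8.6254)]  |A|=81.4791
10. canonical 4-gon: [(14.3655, 1.5183) (14.6596, 0) (30.7976, 0) (28.6393, 8.6254)]
11. shoelace: 81.4791

Area of P7's cell: 81.4791 (4 vertices)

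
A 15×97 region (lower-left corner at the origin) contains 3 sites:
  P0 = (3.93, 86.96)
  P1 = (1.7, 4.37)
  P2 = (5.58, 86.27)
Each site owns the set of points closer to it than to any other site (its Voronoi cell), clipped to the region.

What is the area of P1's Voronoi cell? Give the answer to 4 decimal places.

1. box [0,15]×[0,97]: [(0, 0) (15, 0) (15, 97) (0, 97)]
2. ⊥bis P1·P0 via (2.815,45.665): [(0, 45.741) (0, 0) (15, 0) (15, 45.336)]  |A|=683.0775
3. ⊥bis P1·P2 via (3.64,45.32): [(0, 45.4924) (0, 0) (15, 0) (15, 44.7818)]  |A|=677.057
4. canonical 4-gon: [(0, 45.4924) (0, 0) (15, 0) (15, 44.7818)]
5. shoelace: 677.057

Area of P1's cell: 677.0570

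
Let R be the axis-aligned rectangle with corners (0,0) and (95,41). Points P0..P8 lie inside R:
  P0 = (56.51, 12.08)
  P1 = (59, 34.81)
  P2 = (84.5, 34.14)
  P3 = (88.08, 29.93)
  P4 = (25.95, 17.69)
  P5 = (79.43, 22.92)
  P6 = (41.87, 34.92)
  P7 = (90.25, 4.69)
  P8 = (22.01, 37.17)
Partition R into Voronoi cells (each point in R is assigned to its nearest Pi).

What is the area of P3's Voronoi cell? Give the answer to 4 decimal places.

Area of P3's cell: 162.9965

1. box [0,95]×[0,41]: [(0, 0) (95, 0) (95, 41) (0, 41)]
2. ⊥bis P3·P0 via (72.295,21.005): [(84.1714, 0) (95, 0) (95, 41) (60.9896, 41)]  |A|=919.1982
3. ⊥bis P3·P1 via (73.54,32.37): [(71.7844, 21.9081) (84.1714, 0) (95, 0) (95, 41) (74.9882, 41)]  |A|=785.5684
4. ⊥bis P3·P2 via (86.29,32.035): [(72.6275, 20.417) (84.1714, 0) (95, 0) (95, 39.4416)]  |A|=551.7475
5. ⊥bis P3·P4 via (57.015,23.81): [(72.6275, 20.417) (84.1714, 0) (95, 0) (95, 39.4416)]  |A|=551.7475
6. ⊥bis P3·P5 via (83.755,26.425): [(82.0977, 28.47) (95, 12.5492) (95, 39.4416)]  |A|=173.487
7. ⊥bis P3·P6 via (64.975,32.425): [(82.0977, 28.47) (95, 12.5492) (95, 39.4416)]  |A|=173.487
8. ⊥bis P3·P7 via (89.165,17.31): [(82.0977, 28.47) (91.0131, 17.4689) (95, 17.8117) (95, 39.4416)]  |A|=162.9965
9. ⊥bis P3·P8 via (55.045,33.55): [(82.0977, 28.47) (91.0131, 17.4689) (95, 17.8117) (95, 39.4416)]  |A|=162.9965
10. canonical 4-gon: [(82.0977, 28.47) (91.0131, 17.4689) (95, 17.8117) (95, 39.4416)]
11. shoelace: 162.9965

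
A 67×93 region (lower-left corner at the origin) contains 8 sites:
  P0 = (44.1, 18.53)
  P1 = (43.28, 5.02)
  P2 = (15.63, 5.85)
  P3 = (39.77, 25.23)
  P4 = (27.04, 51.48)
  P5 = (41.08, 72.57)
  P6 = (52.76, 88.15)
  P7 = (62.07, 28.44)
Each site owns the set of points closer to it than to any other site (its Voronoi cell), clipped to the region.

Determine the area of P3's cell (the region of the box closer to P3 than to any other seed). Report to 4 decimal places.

1. box [0,67]×[0,93]: [(0, 0) (67, 0) (67, 93) (0, 93)]
2. ⊥bis P3·P0 via (41.935,21.88): [(0, 0) (8.0791, 0) (67, 38.0787) (67, 93) (0, 93)]  |A|=5109.1839
3. ⊥bis P3·P1 via (41.525,15.125): [(0, 7.9131) (27.7922, 12.7399) (67, 38.0787) (67, 93) (0, 93)]  |A|=4947.7593
4. ⊥bis P3·P2 via (27.7,15.54): [(0, 50.0435) (29.2115, 13.6572) (67, 38.0787) (67, 93) (0, 93)]  |A|=4323.0911
5. ⊥bis P3·P4 via (33.405,38.355): [(16.1152, 29.9702) (29.2115, 13.6572) (67, 38.0787) (67, 54.647)]  |A|=889.6753
6. ⊥bis P3·P5 via (40.425,48.9): [(54.3546, 48.5145) (16.1152, 29.9702) (29.2115, 13.6572) (67, 38.0787) (67, 48.1646)]  |A|=848.6891
7. ⊥bis P3·P6 via (46.265,56.69): [(54.3546, 48.5145) (16.1152, 29.9702) (29.2115, 13.6572) (67, 38.0787) (67, 48.1646)]  |A|=848.6891
8. ⊥bis P3·P7 via (50.92,26.835): [(48.2271, 45.543) (16.1152, 29.9702) (29.2115, 13.6572) (50.8078, 27.6142)]  |A|=575.5019
9. canonical 4-gon: [(48.2271, 45.543) (16.1152, 29.9702) (29.2115, 13.6572) (50.8078, 27.6142)]
10. shoelace: 575.5019

Area of P3's cell: 575.5019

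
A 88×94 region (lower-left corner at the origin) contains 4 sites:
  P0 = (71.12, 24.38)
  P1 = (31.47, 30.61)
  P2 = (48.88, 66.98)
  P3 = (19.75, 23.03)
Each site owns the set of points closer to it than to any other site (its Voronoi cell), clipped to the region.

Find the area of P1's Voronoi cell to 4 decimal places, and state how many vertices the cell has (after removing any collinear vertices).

1. box [0,88]×[0,94]: [(0, 0) (88, 0) (88, 94) (0, 94)]
2. ⊥bis P1·P0 via (51.295,27.495): [(0, 0) (46.9749, 0) (61.7446, 94) (0, 94)]  |A|=5109.8137
3. ⊥bis P1·P2 via (40.175,48.795): [(0, 68.0264) (0, 0) (46.9749, 0) (53.6298, 42.3543)]  |A|=2818.9146
4. ⊥bis P1·P3 via (25.61,26.82): [(0, 68.0264) (0, 66.4175) (42.956, 0) (46.9749, 0) (53.6298, 42.3543)]  |A|=1392.3977
5. canonical 5-gon: [(0, 68.0264) (0, 66.4175) (42.956, 0) (46.9749, 0) (53.6298, 42.3543)]
6. shoelace: 1392.3977

Area of P1's cell: 1392.3977 (5 vertices)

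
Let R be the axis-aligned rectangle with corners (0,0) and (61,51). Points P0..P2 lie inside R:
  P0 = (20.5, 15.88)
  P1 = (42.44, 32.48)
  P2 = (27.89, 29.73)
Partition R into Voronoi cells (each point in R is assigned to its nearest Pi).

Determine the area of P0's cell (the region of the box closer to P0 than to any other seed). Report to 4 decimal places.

1. box [0,61]×[0,51]: [(0, 0) (61, 0) (61, 51) (0, 51)]
2. ⊥bis P0·P1 via (31.47,24.18): [(0, 0) (49.7648, 0) (11.1777, 51) (0, 51)]  |A|=1554.0351
3. ⊥bis P0·P2 via (24.195,22.805): [(0, 35.7148) (0, 0) (49.7648, 0) (38.14, 15.3643)]  |A|=1063.3829
4. canonical 4-gon: [(0, 35.7148) (0, 0) (49.7648, 0) (38.14, 15.3643)]
5. shoelace: 1063.3829

Area of P0's cell: 1063.3829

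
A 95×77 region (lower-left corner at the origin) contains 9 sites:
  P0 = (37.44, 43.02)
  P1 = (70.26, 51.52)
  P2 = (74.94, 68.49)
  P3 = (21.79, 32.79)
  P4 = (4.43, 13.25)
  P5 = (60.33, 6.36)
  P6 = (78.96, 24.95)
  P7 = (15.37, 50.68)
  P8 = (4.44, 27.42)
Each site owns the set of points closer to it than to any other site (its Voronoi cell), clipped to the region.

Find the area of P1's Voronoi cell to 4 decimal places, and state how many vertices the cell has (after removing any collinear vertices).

1. box [0,95]×[0,77]: [(0, 0) (95, 0) (95, 77) (0, 77)]
2. ⊥bis P1·P0 via (53.85,47.27): [(66.0924, 0) (95, 0) (95, 77) (46.1503, 77)]  |A|=2993.6577
3. ⊥bis P1·P2 via (72.6,60.005): [(48.8559, 66.5532) (66.0924, 0) (95, 0) (95, 53.8275)]  |A|=2203.8583
4. ⊥bis P1·P3 via (46.025,42.155): [(48.8559, 66.5532) (66.0924, 0) (95, 0) (95, 53.8275)]  |A|=2203.8583
5. ⊥bis P1·P4 via (37.345,32.385): [(48.8559, 66.5532) (66.0924, 0) (95, 0) (95, 53.8275)]  |A|=2203.8583
6. ⊥bis P1·P5 via (65.295,28.94): [(48.8559, 66.5532) (58.1928, 30.5017) (95, 22.4083) (95, 53.8275)]  |A|=1350.5994
7. ⊥bis P1·P6 via (74.61,38.235): [(48.8559, 66.5532) (57.6299, 32.6751) (95, 44.9114) (95, 53.8275)]  |A|=892.4066
8. ⊥bis P1·P7 via (42.815,51.1): [(48.8559, 66.5532) (57.6299, 32.6751) (95, 44.9114) (95, 53.8275)]  |A|=892.4066
9. ⊥bis P1·P8 via (37.35,39.47): [(48.8559, 66.5532) (57.6299, 32.6751) (95, 44.9114) (95, 53.8275)]  |A|=892.4066
10. canonical 4-gon: [(48.8559, 66.5532) (57.6299, 32.6751) (95, 44.9114) (95, 53.8275)]
11. shoelace: 892.4066

Area of P1's cell: 892.4066 (4 vertices)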